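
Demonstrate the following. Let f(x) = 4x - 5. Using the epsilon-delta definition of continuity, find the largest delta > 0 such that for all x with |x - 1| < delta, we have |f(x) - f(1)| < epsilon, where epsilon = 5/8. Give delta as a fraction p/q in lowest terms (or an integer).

We compute f(1) = 4*(1) - 5 = -1.
|f(x) - f(1)| = |4x - 5 - (-1)| = |4(x - 1)| = 4|x - 1|.
We need 4|x - 1| < 5/8, i.e. |x - 1| < 5/8 / 4 = 5/32.
So any delta <= 5/32 works. Conversely, if delta > 5/32, then x = 1 + 5/32 satisfies |x - 1| = 5/32 < delta but |f(x) - f(1)| = 4 * 5/32 = 5/8, which is not < 5/8; so no larger delta works.
Hence the largest such delta is 5/32.

5/32


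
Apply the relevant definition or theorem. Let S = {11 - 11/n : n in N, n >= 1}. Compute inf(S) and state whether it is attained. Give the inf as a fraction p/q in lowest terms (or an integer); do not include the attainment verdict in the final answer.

Analysis:
- Values: 0, 11/2, 22/3, 33/4, ... strictly increasing.
- Minimum is 0 (n=1); inf = 0 (attained).
- 11 - 11/n -> 11 from below; sup = 11, not attained.
Conclusion: inf(S) = 0, attained in S.

0


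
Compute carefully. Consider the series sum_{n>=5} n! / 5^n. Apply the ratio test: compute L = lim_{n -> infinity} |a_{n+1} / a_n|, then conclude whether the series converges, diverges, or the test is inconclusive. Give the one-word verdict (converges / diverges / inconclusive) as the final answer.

Let a_n denote the general term. Form the ratio a_{n+1}/a_n and simplify:
a_{n+1}/a_n = n/5 + 1/5
Take the limit as n -> infinity: L = infinity.
Since L = infinity > 1 (or L = infinity), the ratio test implies the series diverges.

diverges


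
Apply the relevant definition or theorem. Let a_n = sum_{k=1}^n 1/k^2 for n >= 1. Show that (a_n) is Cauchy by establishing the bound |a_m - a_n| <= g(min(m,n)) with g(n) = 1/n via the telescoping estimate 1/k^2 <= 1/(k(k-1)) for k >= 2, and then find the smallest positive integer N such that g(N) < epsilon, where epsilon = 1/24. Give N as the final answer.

For m > n >= 1: |a_m - a_n| = sum_{k=n+1}^m 1/k^2.
Use 1/k^2 <= 1/(k(k-1)) = 1/(k-1) - 1/k for k >= 2:
sum_{k=n+1}^m 1/k^2 <= sum_{k=n+1}^m (1/(k-1) - 1/k) = 1/n - 1/m <= 1/n.
By symmetry the same bound holds with n,m swapped, so |a_m - a_n| <= 1/min(m,n) = g(min(m,n)). Since g(n) -> 0, (a_n) is Cauchy.
Now solve g(N) < 1/24: 1/N < 1/24 <=> N > 1/(1/24) = 24.
The smallest integer strictly greater than 24 is N = 25.
Check: g(25) = 1/25 < 1/24; g(24) = 1/24 >= 1/24. So N = 25.

25


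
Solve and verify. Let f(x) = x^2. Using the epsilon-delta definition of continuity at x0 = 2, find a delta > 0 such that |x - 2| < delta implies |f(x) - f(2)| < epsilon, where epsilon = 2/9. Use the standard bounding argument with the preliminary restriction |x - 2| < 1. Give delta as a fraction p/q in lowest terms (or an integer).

Factor: |x^2 - (2)^2| = |x - 2| * |x + 2|.
Impose |x - 2| < 1 first. Then |x + 2| = |(x - 2) + 2*(2)| <= |x - 2| + 2*|2| < 1 + 4 = 5.
So |x^2 - (2)^2| < delta * 5.
We need delta * 5 <= 2/9, i.e. delta <= 2/9/5 = 2/45.
Since 2/45 < 1, this is tighter than 1; take delta = 2/45.
So delta = 2/45 works.

2/45


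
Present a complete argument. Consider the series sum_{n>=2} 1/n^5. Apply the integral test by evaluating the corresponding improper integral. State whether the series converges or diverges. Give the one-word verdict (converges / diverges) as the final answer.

Let f(x) = x^(-5). Then f is positive, continuous, and decreasing on [2, infinity), so the integral test applies.
Compute the improper integral int_{2}^infinity f(x) dx:
  antiderivative F(x) = -1/(4*x^4).
  As x -> infinity, F(x) -> 0 (since p = 5 > 1).
  So int = F(infinity) - F(2) = 0 - (-1/64) = 1/64.
  Finite, so by the integral test, the series converges.

converges


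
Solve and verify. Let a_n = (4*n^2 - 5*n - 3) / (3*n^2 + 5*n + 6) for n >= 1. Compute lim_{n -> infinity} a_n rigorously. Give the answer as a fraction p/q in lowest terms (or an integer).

Divide numerator and denominator by n^2, the highest power:
numerator / n^2 = 4 - 5/n - 3/n^2
denominator / n^2 = 3 + 5/n + 6/n^2
As n -> infinity, all terms of the form c/n^k (k >= 1) tend to 0.
So numerator / n^2 -> 4 and denominator / n^2 -> 3.
Therefore lim a_n = 4/3.

4/3


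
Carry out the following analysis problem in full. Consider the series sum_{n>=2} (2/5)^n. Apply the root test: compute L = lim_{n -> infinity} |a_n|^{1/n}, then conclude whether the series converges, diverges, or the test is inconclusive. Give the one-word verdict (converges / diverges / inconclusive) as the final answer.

Let a_n denote the general term. Form |a_n|^(1/n) and simplify:
|a_n|^(1/n) = 2/5
Take the limit as n -> infinity: L = 2/5.
Since L = 2/5 < 1, the root test implies convergence.

converges


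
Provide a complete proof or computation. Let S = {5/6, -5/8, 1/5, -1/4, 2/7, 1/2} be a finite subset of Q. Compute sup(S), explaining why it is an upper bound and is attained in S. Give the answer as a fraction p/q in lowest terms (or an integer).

S is finite, so sup(S) = max(S).
Sorted decreasing:
5/6, 1/2, 2/7, 1/5, -1/4, -5/8
The extremum is 5/6.
For every x in S, x <= 5/6. And 5/6 is in S, so it is attained.
Therefore sup(S) = 5/6.

5/6


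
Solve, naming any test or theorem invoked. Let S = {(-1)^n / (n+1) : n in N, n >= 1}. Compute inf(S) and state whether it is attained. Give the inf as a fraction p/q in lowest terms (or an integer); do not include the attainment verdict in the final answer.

Analysis:
- Values: -1/2, 1/3, -1/4, 1/5, -1/6, ...
- Positive terms (even n): 1/(2+1), 1/(4+1), ... decreasing -> max = 1/3 (n=2).
- Negative terms (odd n): -1/(1+1), -1/(3+1), ... increasing -> min = -1/2 (n=1).
- So sup = 1/3 (attained at n=2); inf = -1/2 (attained at n=1).
Conclusion: inf(S) = -1/2, attained in S.

-1/2


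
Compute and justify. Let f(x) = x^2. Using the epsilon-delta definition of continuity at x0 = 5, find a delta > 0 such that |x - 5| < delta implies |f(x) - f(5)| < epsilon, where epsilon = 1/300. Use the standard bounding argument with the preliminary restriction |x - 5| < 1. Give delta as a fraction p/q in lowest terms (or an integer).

Factor: |x^2 - (5)^2| = |x - 5| * |x + 5|.
Impose |x - 5| < 1 first. Then |x + 5| = |(x - 5) + 2*(5)| <= |x - 5| + 2*|5| < 1 + 10 = 11.
So |x^2 - (5)^2| < delta * 11.
We need delta * 11 <= 1/300, i.e. delta <= 1/300/11 = 1/3300.
Since 1/3300 < 1, this is tighter than 1; take delta = 1/3300.
So delta = 1/3300 works.

1/3300


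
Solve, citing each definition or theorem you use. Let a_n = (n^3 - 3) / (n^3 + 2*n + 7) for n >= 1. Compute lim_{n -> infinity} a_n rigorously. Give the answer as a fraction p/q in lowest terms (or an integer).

Divide numerator and denominator by n^3, the highest power:
numerator / n^3 = 1 - 3/n^3
denominator / n^3 = 1 + 2/n^2 + 7/n^3
As n -> infinity, all terms of the form c/n^k (k >= 1) tend to 0.
So numerator / n^3 -> 1 and denominator / n^3 -> 1.
Therefore lim a_n = 1.

1


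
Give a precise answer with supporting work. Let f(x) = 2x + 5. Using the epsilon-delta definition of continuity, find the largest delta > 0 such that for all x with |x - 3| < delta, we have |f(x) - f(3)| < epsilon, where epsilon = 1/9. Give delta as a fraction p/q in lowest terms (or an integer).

We compute f(3) = 2*(3) + 5 = 11.
|f(x) - f(3)| = |2x + 5 - (11)| = |2(x - 3)| = 2|x - 3|.
We need 2|x - 3| < 1/9, i.e. |x - 3| < 1/9 / 2 = 1/18.
So any delta <= 1/18 works. Conversely, if delta > 1/18, then x = 3 + 1/18 satisfies |x - 3| = 1/18 < delta but |f(x) - f(3)| = 2 * 1/18 = 1/9, which is not < 1/9; so no larger delta works.
Hence the largest such delta is 1/18.

1/18


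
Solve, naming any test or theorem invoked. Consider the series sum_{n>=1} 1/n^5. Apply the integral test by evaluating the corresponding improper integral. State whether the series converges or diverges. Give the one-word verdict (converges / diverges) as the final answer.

Let f(x) = x^(-5). Then f is positive, continuous, and decreasing on [1, infinity), so the integral test applies.
Compute the improper integral int_{1}^infinity f(x) dx:
  antiderivative F(x) = -1/(4*x^4).
  As x -> infinity, F(x) -> 0 (since p = 5 > 1).
  So int = F(infinity) - F(1) = 0 - (-1/4) = 1/4.
  Finite, so by the integral test, the series converges.

converges


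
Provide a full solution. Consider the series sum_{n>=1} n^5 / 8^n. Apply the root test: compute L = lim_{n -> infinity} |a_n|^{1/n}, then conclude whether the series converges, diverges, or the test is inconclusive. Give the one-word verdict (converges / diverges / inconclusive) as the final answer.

Let a_n denote the general term. Form |a_n|^(1/n) and simplify:
|a_n|^(1/n) = n^(5/n)/8
Take the limit as n -> infinity: L = 1/8.
Since L = 1/8 < 1, the root test implies convergence.

converges


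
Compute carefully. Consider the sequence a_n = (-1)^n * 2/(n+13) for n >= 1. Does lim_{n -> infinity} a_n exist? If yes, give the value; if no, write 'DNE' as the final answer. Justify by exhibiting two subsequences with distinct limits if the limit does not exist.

Examine the behaviour of a_n along subsequences.
Even-n subsequence a_{2k} = 2/(2k+13) -> 0. Odd-n subsequence a_{2k+1} = -2/(2k+14) -> 0. Both tend to 0, which suggests the limit is 0; verify directly.
|a_n - 0| = 2/(n+13) < 2/n for every n >= 1.
Given epsilon > 0, choose a positive integer N > 2/epsilon. Then for all n >= N, |a_n| < 2/n <= 2/N < epsilon.
So by the definition of the limit, lim a_n exists and equals 0.

0


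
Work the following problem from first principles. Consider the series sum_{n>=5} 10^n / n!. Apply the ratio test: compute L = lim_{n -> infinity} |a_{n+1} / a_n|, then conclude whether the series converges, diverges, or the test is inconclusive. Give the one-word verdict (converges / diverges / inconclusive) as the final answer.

Let a_n denote the general term. Form the ratio a_{n+1}/a_n and simplify:
a_{n+1}/a_n = 10/(n + 1)
Take the limit as n -> infinity: L = 0.
Since L = 0 < 1, the ratio test implies the series converges.

converges


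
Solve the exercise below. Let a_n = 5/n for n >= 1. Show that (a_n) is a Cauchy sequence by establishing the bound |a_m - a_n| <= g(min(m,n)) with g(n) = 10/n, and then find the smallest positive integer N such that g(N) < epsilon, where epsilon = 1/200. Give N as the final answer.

For any m, n >= 1, by the triangle inequality:
|a_m - a_n| = |5/m - 5/n| <= 5*1/m + 5*1/n <= 10/min(m,n).
So g(n) = 10/n bounds the Cauchy difference. Since g(n) -> 0, (a_n) is Cauchy.
Now solve g(N) < 1/200: 10/N < 1/200 <=> N > 10 / (1/200) = 2000.
The smallest integer strictly greater than 2000 is N = 2001.
Check: g(2001) = 10/2001 = 10/2001 < 1/200; g(2000) = 1/200 >= 1/200. So N = 2001.

2001


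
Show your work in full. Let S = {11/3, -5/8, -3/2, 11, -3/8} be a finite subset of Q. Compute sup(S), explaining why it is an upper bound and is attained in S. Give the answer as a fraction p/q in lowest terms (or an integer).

S is finite, so sup(S) = max(S).
Sorted decreasing:
11, 11/3, -3/8, -5/8, -3/2
The extremum is 11.
For every x in S, x <= 11. And 11 is in S, so it is attained.
Therefore sup(S) = 11.

11


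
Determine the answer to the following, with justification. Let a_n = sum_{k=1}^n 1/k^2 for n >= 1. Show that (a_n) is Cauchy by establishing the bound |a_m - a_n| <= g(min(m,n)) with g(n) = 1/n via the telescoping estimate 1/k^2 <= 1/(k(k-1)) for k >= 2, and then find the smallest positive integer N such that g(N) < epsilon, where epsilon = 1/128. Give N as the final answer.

For m > n >= 1: |a_m - a_n| = sum_{k=n+1}^m 1/k^2.
Use 1/k^2 <= 1/(k(k-1)) = 1/(k-1) - 1/k for k >= 2:
sum_{k=n+1}^m 1/k^2 <= sum_{k=n+1}^m (1/(k-1) - 1/k) = 1/n - 1/m <= 1/n.
By symmetry the same bound holds with n,m swapped, so |a_m - a_n| <= 1/min(m,n) = g(min(m,n)). Since g(n) -> 0, (a_n) is Cauchy.
Now solve g(N) < 1/128: 1/N < 1/128 <=> N > 1/(1/128) = 128.
The smallest integer strictly greater than 128 is N = 129.
Check: g(129) = 1/129 < 1/128; g(128) = 1/128 >= 1/128. So N = 129.

129


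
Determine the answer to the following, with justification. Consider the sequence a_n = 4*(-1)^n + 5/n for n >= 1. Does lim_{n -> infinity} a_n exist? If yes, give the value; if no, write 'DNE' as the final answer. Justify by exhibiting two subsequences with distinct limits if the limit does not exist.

Examine the behaviour of a_n along subsequences.
a_{2k} = 4 + 5/(2k) -> 4. a_{2k+1} = -4 + 5/(2k+1) -> -4.
Since these two subsequential limits are 4 and -4, distinct, the full sequence cannot converge (a convergent sequence has all subsequences tending to the same limit). So lim a_n does not exist.

DNE


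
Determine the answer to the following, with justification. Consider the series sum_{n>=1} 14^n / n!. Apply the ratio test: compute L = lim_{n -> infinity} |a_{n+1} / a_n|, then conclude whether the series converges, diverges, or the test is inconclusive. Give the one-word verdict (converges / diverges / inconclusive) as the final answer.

Let a_n denote the general term. Form the ratio a_{n+1}/a_n and simplify:
a_{n+1}/a_n = 14/(n + 1)
Take the limit as n -> infinity: L = 0.
Since L = 0 < 1, the ratio test implies the series converges.

converges


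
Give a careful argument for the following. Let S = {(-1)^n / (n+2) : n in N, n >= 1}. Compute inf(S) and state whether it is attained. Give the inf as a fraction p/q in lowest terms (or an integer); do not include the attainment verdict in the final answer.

Analysis:
- Values: -1/3, 1/4, -1/5, 1/6, -1/7, ...
- Positive terms (even n): 1/(2+2), 1/(4+2), ... decreasing -> max = 1/4 (n=2).
- Negative terms (odd n): -1/(1+2), -1/(3+2), ... increasing -> min = -1/3 (n=1).
- So sup = 1/4 (attained at n=2); inf = -1/3 (attained at n=1).
Conclusion: inf(S) = -1/3, attained in S.

-1/3


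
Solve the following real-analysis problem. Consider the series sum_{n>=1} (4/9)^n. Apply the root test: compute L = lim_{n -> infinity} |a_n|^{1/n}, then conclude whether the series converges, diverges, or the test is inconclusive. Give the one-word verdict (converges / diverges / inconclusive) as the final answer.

Let a_n denote the general term. Form |a_n|^(1/n) and simplify:
|a_n|^(1/n) = 4/9
Take the limit as n -> infinity: L = 4/9.
Since L = 4/9 < 1, the root test implies convergence.

converges


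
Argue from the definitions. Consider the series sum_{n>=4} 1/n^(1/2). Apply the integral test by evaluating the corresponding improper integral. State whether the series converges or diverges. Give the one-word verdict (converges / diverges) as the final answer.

Let f(x) = 1/sqrt(x). Then f is positive, continuous, and decreasing on [4, infinity), so the integral test applies.
Compute the improper integral int_{4}^infinity f(x) dx:
  antiderivative F(x) = 2*sqrt(x).
  As x -> infinity, F(x) -> infinity (since p = 1/2 < 1).
  So the integral diverges. By the integral test, the series diverges.

diverges


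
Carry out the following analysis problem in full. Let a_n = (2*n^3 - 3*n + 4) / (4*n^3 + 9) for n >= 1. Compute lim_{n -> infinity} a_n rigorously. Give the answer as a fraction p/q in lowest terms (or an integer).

Divide numerator and denominator by n^3, the highest power:
numerator / n^3 = 2 - 3/n^2 + 4/n^3
denominator / n^3 = 4 + 9/n^3
As n -> infinity, all terms of the form c/n^k (k >= 1) tend to 0.
So numerator / n^3 -> 2 and denominator / n^3 -> 4.
Therefore lim a_n = 1/2.

1/2


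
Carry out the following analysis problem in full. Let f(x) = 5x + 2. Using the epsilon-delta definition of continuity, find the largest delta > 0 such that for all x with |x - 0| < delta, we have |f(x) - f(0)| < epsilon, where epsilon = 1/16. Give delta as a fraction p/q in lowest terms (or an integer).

We compute f(0) = 5*(0) + 2 = 2.
|f(x) - f(0)| = |5x + 2 - (2)| = |5(x - 0)| = 5|x - 0|.
We need 5|x - 0| < 1/16, i.e. |x - 0| < 1/16 / 5 = 1/80.
So any delta <= 1/80 works. Conversely, if delta > 1/80, then x = 0 + 1/80 satisfies |x - 0| = 1/80 < delta but |f(x) - f(0)| = 5 * 1/80 = 1/16, which is not < 1/16; so no larger delta works.
Hence the largest such delta is 1/80.

1/80


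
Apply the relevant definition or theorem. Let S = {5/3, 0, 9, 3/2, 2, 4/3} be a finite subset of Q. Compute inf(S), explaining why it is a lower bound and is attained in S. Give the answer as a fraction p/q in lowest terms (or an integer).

S is finite, so inf(S) = min(S).
Sorted increasing:
0, 4/3, 3/2, 5/3, 2, 9
The extremum is 0.
For every x in S, x >= 0. And 0 is in S, so it is attained.
Therefore inf(S) = 0.

0


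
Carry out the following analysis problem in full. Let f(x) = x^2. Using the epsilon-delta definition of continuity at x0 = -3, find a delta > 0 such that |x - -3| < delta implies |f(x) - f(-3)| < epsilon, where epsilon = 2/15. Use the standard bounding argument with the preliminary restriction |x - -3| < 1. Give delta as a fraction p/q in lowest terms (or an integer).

Factor: |x^2 - (-3)^2| = |x - -3| * |x + -3|.
Impose |x - -3| < 1 first. Then |x + -3| = |(x - -3) + 2*(-3)| <= |x - -3| + 2*|-3| < 1 + 6 = 7.
So |x^2 - (-3)^2| < delta * 7.
We need delta * 7 <= 2/15, i.e. delta <= 2/15/7 = 2/105.
Since 2/105 < 1, this is tighter than 1; take delta = 2/105.
So delta = 2/105 works.

2/105


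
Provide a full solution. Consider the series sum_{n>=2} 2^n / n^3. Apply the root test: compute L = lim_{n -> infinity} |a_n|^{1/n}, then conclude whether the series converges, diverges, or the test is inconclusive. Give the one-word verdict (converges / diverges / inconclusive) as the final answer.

Let a_n denote the general term. Form |a_n|^(1/n) and simplify:
|a_n|^(1/n) = 2/n^(3/n)
Take the limit as n -> infinity: L = 2.
Since L = 2 > 1, the root test implies divergence.

diverges


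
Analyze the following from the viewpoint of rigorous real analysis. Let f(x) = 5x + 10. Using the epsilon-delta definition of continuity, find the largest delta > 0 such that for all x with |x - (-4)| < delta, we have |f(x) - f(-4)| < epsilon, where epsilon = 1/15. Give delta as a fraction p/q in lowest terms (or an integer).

We compute f(-4) = 5*(-4) + 10 = -10.
|f(x) - f(-4)| = |5x + 10 - (-10)| = |5(x - (-4))| = 5|x - (-4)|.
We need 5|x - (-4)| < 1/15, i.e. |x - (-4)| < 1/15 / 5 = 1/75.
So any delta <= 1/75 works. Conversely, if delta > 1/75, then x = -4 + 1/75 satisfies |x - (-4)| = 1/75 < delta but |f(x) - f(-4)| = 5 * 1/75 = 1/15, which is not < 1/15; so no larger delta works.
Hence the largest such delta is 1/75.

1/75


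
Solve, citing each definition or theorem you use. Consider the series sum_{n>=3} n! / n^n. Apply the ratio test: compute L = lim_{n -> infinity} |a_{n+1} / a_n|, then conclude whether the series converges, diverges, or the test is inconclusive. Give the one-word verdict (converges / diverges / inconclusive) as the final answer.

Let a_n denote the general term. Form the ratio a_{n+1}/a_n and simplify:
a_{n+1}/a_n = (n/(n + 1))^n
Take the limit as n -> infinity: L = exp(-1).
Since L = exp(-1) < 1, the ratio test implies the series converges.

converges


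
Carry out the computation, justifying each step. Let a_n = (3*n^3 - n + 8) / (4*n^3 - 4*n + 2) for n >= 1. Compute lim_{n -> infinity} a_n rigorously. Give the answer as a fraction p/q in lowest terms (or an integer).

Divide numerator and denominator by n^3, the highest power:
numerator / n^3 = 3 - 1/n^2 + 8/n^3
denominator / n^3 = 4 - 4/n^2 + 2/n^3
As n -> infinity, all terms of the form c/n^k (k >= 1) tend to 0.
So numerator / n^3 -> 3 and denominator / n^3 -> 4.
Therefore lim a_n = 3/4.

3/4


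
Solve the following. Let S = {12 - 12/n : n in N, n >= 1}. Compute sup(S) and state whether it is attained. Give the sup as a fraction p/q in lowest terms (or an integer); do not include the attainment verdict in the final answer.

Analysis:
- Values: 0, 6, 8, 9, ... strictly increasing.
- Minimum is 0 (n=1); inf = 0 (attained).
- 12 - 12/n -> 12 from below; sup = 12, not attained.
Conclusion: sup(S) = 12, not attained in S.

12


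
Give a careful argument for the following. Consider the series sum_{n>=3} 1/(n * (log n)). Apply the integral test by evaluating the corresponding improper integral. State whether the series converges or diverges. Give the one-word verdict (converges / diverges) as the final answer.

Let f(x) = 1/(x*log(x)). Then f is positive, continuous, and decreasing on [3, infinity), so the integral test applies.
Compute the improper integral int_{3}^infinity f(x) dx:
  antiderivative F(x) = log(log(x)).
  F(x) = log(log(x)) -> infinity as x -> infinity. The integral diverges, so by the integral test, the series diverges.

diverges


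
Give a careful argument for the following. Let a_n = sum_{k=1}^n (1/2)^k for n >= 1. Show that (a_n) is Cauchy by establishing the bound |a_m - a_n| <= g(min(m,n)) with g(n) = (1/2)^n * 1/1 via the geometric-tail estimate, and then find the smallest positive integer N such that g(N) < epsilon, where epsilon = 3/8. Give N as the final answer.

For m > n >= 1: |a_m - a_n| = sum_{k=n+1}^m (1/2)^k < sum_{k=n+1}^infinity (1/2)^k = (1/2)^(n+1) / (1 - 1/2) = (1/2)^n * (1/2) * (2/1) = (1/2)^n * 1/1.
So g(n) = (1/2)^n / 1. Since g(n) -> 0, (a_n) is Cauchy.
Now solve g(N) < 3/8: (1/2)^N / 1 < 3/8 <=> 2^N > 1 / (1 * 3/8) = 8/3.
Check powers of 2: 2^1 = 2 <= 8/3, 2^2 = 4 > 8/3.
So the smallest such N is 2. Check: g(2) = 1/(1 * 4) = 1/4 < 3/8.

2


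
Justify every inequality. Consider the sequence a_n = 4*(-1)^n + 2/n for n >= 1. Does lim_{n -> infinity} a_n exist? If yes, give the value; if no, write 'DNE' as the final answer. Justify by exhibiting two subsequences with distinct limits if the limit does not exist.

Examine the behaviour of a_n along subsequences.
a_{2k} = 4 + 2/(2k) -> 4. a_{2k+1} = -4 + 2/(2k+1) -> -4.
Since these two subsequential limits are 4 and -4, distinct, the full sequence cannot converge (a convergent sequence has all subsequences tending to the same limit). So lim a_n does not exist.

DNE


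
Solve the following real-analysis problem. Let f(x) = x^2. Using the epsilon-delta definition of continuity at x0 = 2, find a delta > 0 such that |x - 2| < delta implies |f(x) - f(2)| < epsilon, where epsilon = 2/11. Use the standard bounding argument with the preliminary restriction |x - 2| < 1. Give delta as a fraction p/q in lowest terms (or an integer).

Factor: |x^2 - (2)^2| = |x - 2| * |x + 2|.
Impose |x - 2| < 1 first. Then |x + 2| = |(x - 2) + 2*(2)| <= |x - 2| + 2*|2| < 1 + 4 = 5.
So |x^2 - (2)^2| < delta * 5.
We need delta * 5 <= 2/11, i.e. delta <= 2/11/5 = 2/55.
Since 2/55 < 1, this is tighter than 1; take delta = 2/55.
So delta = 2/55 works.

2/55


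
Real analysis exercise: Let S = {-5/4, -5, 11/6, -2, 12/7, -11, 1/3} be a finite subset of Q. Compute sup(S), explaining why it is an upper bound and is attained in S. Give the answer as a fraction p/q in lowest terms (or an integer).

S is finite, so sup(S) = max(S).
Sorted decreasing:
11/6, 12/7, 1/3, -5/4, -2, -5, -11
The extremum is 11/6.
For every x in S, x <= 11/6. And 11/6 is in S, so it is attained.
Therefore sup(S) = 11/6.

11/6


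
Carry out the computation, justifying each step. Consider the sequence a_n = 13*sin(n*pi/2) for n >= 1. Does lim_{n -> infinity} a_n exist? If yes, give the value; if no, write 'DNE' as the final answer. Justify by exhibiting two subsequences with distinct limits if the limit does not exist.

Examine the behaviour of a_n along subsequences.
a_{4k+1} = 13*sin(pi/2 + 2k*pi) = 13 -> 13. a_{4k+3} = 13*sin(3pi/2 + 2k*pi) = -13 -> -13.
Since these two subsequential limits are 13 and -13, distinct, the full sequence cannot converge (a convergent sequence has all subsequences tending to the same limit). So lim a_n does not exist.

DNE


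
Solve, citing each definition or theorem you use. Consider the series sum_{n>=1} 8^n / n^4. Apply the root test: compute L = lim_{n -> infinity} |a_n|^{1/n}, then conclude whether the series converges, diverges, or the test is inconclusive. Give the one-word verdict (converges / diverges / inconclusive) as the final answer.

Let a_n denote the general term. Form |a_n|^(1/n) and simplify:
|a_n|^(1/n) = 8/n^(4/n)
Take the limit as n -> infinity: L = 8.
Since L = 8 > 1, the root test implies divergence.

diverges


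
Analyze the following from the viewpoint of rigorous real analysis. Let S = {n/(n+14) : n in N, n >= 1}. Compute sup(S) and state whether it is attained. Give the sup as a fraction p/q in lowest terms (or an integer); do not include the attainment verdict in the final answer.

Analysis:
- Values: 1/15, 1/8, 3/17, 2/9, ... strictly increasing.
- Minimum is 1/15 (n=1); inf = 1/15 (attained).
- n/(n+14) = 1 - 14/(n+14) -> 1 from below as n -> infinity, and never equals 1.
- So sup = 1 (not attained).
Conclusion: sup(S) = 1, not attained in S.

1


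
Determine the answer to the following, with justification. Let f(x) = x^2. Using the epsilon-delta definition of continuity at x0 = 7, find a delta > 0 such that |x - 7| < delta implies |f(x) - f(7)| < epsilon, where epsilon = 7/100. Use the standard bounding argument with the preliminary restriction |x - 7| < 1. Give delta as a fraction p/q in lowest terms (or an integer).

Factor: |x^2 - (7)^2| = |x - 7| * |x + 7|.
Impose |x - 7| < 1 first. Then |x + 7| = |(x - 7) + 2*(7)| <= |x - 7| + 2*|7| < 1 + 14 = 15.
So |x^2 - (7)^2| < delta * 15.
We need delta * 15 <= 7/100, i.e. delta <= 7/100/15 = 7/1500.
Since 7/1500 < 1, this is tighter than 1; take delta = 7/1500.
So delta = 7/1500 works.

7/1500


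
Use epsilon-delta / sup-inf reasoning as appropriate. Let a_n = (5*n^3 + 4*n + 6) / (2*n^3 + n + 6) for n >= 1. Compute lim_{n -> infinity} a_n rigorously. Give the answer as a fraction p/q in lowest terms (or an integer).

Divide numerator and denominator by n^3, the highest power:
numerator / n^3 = 5 + 4/n^2 + 6/n^3
denominator / n^3 = 2 + n^(-2) + 6/n^3
As n -> infinity, all terms of the form c/n^k (k >= 1) tend to 0.
So numerator / n^3 -> 5 and denominator / n^3 -> 2.
Therefore lim a_n = 5/2.

5/2


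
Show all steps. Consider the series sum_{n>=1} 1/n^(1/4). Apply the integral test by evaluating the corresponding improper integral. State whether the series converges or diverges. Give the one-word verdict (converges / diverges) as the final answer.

Let f(x) = x^(-1/4). Then f is positive, continuous, and decreasing on [1, infinity), so the integral test applies.
Compute the improper integral int_{1}^infinity f(x) dx:
  antiderivative F(x) = 4*x^(3/4)/3.
  As x -> infinity, F(x) -> infinity (since p = 1/4 < 1).
  So the integral diverges. By the integral test, the series diverges.

diverges


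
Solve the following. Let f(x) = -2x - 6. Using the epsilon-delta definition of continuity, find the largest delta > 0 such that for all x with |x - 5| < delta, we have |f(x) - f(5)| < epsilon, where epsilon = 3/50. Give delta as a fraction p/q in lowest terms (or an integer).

We compute f(5) = -2*(5) - 6 = -16.
|f(x) - f(5)| = |-2x - 6 - (-16)| = |-2(x - 5)| = 2|x - 5|.
We need 2|x - 5| < 3/50, i.e. |x - 5| < 3/50 / 2 = 3/100.
So any delta <= 3/100 works. Conversely, if delta > 3/100, then x = 5 + 3/100 satisfies |x - 5| = 3/100 < delta but |f(x) - f(5)| = 2 * 3/100 = 3/50, which is not < 3/50; so no larger delta works.
Hence the largest such delta is 3/100.

3/100


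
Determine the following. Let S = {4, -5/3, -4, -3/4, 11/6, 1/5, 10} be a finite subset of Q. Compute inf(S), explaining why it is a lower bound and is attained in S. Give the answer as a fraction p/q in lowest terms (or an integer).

S is finite, so inf(S) = min(S).
Sorted increasing:
-4, -5/3, -3/4, 1/5, 11/6, 4, 10
The extremum is -4.
For every x in S, x >= -4. And -4 is in S, so it is attained.
Therefore inf(S) = -4.

-4


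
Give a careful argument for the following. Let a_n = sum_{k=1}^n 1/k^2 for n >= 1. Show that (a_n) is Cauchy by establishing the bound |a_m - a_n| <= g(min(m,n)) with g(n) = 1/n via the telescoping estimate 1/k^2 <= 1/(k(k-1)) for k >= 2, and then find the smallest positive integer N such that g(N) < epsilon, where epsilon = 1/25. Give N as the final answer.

For m > n >= 1: |a_m - a_n| = sum_{k=n+1}^m 1/k^2.
Use 1/k^2 <= 1/(k(k-1)) = 1/(k-1) - 1/k for k >= 2:
sum_{k=n+1}^m 1/k^2 <= sum_{k=n+1}^m (1/(k-1) - 1/k) = 1/n - 1/m <= 1/n.
By symmetry the same bound holds with n,m swapped, so |a_m - a_n| <= 1/min(m,n) = g(min(m,n)). Since g(n) -> 0, (a_n) is Cauchy.
Now solve g(N) < 1/25: 1/N < 1/25 <=> N > 1/(1/25) = 25.
The smallest integer strictly greater than 25 is N = 26.
Check: g(26) = 1/26 < 1/25; g(25) = 1/25 >= 1/25. So N = 26.

26


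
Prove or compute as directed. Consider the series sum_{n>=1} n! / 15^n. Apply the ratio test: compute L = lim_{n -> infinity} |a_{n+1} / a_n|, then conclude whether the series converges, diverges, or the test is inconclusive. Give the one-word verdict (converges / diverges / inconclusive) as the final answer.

Let a_n denote the general term. Form the ratio a_{n+1}/a_n and simplify:
a_{n+1}/a_n = n/15 + 1/15
Take the limit as n -> infinity: L = infinity.
Since L = infinity > 1 (or L = infinity), the ratio test implies the series diverges.

diverges


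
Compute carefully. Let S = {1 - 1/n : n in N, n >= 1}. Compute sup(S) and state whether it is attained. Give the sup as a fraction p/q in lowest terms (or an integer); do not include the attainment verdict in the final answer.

Analysis:
- Values: 0, 1/2, 2/3, 3/4, ... strictly increasing.
- Minimum is 0 (n=1); inf = 0 (attained).
- 1 - 1/n -> 1 from below; sup = 1, not attained.
Conclusion: sup(S) = 1, not attained in S.

1


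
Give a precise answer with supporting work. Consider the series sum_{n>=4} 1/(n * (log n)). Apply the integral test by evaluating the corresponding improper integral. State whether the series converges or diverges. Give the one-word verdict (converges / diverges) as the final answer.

Let f(x) = 1/(x*log(x)). Then f is positive, continuous, and decreasing on [4, infinity), so the integral test applies.
Compute the improper integral int_{4}^infinity f(x) dx:
  antiderivative F(x) = log(log(x)).
  F(x) = log(log(x)) -> infinity as x -> infinity. The integral diverges, so by the integral test, the series diverges.

diverges


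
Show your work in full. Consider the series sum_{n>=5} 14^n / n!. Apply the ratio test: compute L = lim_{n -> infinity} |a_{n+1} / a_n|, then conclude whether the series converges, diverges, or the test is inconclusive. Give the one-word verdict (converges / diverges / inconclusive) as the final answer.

Let a_n denote the general term. Form the ratio a_{n+1}/a_n and simplify:
a_{n+1}/a_n = 14/(n + 1)
Take the limit as n -> infinity: L = 0.
Since L = 0 < 1, the ratio test implies the series converges.

converges


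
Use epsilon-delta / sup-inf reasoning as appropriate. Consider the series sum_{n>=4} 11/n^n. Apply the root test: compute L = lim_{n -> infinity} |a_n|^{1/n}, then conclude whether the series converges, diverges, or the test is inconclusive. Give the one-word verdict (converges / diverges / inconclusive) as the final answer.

Let a_n denote the general term. Form |a_n|^(1/n) and simplify:
|a_n|^(1/n) = 11^(1/n)/n
Take the limit as n -> infinity: L = 0.
Since L = 0 < 1, the root test implies convergence.

converges


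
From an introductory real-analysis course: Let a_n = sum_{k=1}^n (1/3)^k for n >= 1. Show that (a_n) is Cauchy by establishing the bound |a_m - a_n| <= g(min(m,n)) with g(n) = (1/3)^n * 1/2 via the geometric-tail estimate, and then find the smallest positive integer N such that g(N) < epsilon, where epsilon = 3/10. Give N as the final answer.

For m > n >= 1: |a_m - a_n| = sum_{k=n+1}^m (1/3)^k < sum_{k=n+1}^infinity (1/3)^k = (1/3)^(n+1) / (1 - 1/3) = (1/3)^n * (1/3) * (3/2) = (1/3)^n * 1/2.
So g(n) = (1/3)^n / 2. Since g(n) -> 0, (a_n) is Cauchy.
Now solve g(N) < 3/10: (1/3)^N / 2 < 3/10 <=> 3^N > 1 / (2 * 3/10) = 5/3.
Check powers of 3: 3^0 = 1 <= 5/3, 3^1 = 3 > 5/3.
So the smallest such N is 1. Check: g(1) = 1/(2 * 3) = 1/6 < 3/10.

1


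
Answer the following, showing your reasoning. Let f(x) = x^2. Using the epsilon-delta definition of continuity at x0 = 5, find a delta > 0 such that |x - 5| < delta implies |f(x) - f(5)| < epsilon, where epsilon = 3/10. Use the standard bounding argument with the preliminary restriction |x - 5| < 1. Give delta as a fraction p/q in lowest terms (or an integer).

Factor: |x^2 - (5)^2| = |x - 5| * |x + 5|.
Impose |x - 5| < 1 first. Then |x + 5| = |(x - 5) + 2*(5)| <= |x - 5| + 2*|5| < 1 + 10 = 11.
So |x^2 - (5)^2| < delta * 11.
We need delta * 11 <= 3/10, i.e. delta <= 3/10/11 = 3/110.
Since 3/110 < 1, this is tighter than 1; take delta = 3/110.
So delta = 3/110 works.

3/110


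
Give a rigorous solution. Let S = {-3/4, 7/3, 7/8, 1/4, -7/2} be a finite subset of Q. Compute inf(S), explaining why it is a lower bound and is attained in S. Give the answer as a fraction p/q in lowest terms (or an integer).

S is finite, so inf(S) = min(S).
Sorted increasing:
-7/2, -3/4, 1/4, 7/8, 7/3
The extremum is -7/2.
For every x in S, x >= -7/2. And -7/2 is in S, so it is attained.
Therefore inf(S) = -7/2.

-7/2


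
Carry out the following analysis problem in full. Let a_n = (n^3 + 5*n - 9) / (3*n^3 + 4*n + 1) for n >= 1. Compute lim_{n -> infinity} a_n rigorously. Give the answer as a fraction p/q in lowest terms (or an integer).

Divide numerator and denominator by n^3, the highest power:
numerator / n^3 = 1 + 5/n^2 - 9/n^3
denominator / n^3 = 3 + 4/n^2 + n^(-3)
As n -> infinity, all terms of the form c/n^k (k >= 1) tend to 0.
So numerator / n^3 -> 1 and denominator / n^3 -> 3.
Therefore lim a_n = 1/3.

1/3


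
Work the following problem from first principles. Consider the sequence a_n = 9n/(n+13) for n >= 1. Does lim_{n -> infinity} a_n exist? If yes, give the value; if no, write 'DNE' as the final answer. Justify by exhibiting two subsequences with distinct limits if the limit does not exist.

Examine the behaviour of a_n along subsequences.
Even-n subsequence a_{2k} = 9(2k)/(2k+13) -> 9. Odd-n subsequence a_{2k+1} = 9(2k+1)/(2k+14) -> 9. Both tend to 9, which suggests the limit is 9; verify directly.
|a_n - 9| = |9n - 9(n+13)| / (n+13) = 117/(n+13) < 117/n for every n >= 1.
Given epsilon > 0, choose a positive integer N > 117/epsilon. Then for all n >= N, |a_n - 9| < 117/n <= 117/N < epsilon.
So by the definition of the limit, lim a_n exists and equals 9.

9


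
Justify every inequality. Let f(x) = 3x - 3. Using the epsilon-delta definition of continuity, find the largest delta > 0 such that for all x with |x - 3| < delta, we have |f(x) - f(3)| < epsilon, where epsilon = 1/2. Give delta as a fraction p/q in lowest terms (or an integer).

We compute f(3) = 3*(3) - 3 = 6.
|f(x) - f(3)| = |3x - 3 - (6)| = |3(x - 3)| = 3|x - 3|.
We need 3|x - 3| < 1/2, i.e. |x - 3| < 1/2 / 3 = 1/6.
So any delta <= 1/6 works. Conversely, if delta > 1/6, then x = 3 + 1/6 satisfies |x - 3| = 1/6 < delta but |f(x) - f(3)| = 3 * 1/6 = 1/2, which is not < 1/2; so no larger delta works.
Hence the largest such delta is 1/6.

1/6


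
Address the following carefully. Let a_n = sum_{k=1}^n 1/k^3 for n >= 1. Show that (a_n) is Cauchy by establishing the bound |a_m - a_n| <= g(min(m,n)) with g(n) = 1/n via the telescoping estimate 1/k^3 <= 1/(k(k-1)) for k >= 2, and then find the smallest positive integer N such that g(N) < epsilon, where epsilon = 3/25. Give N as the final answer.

For m > n >= 1: |a_m - a_n| = sum_{k=n+1}^m 1/k^3.
Use 1/k^3 <= 1/(k(k-1)) = 1/(k-1) - 1/k for k >= 2 (which holds since k^3 >= k^2 >= k(k-1) for k >= 2):
sum_{k=n+1}^m 1/k^3 <= sum_{k=n+1}^m (1/(k-1) - 1/k) = 1/n - 1/m <= 1/n.
By symmetry the same bound holds with n,m swapped, so |a_m - a_n| <= 1/min(m,n) = g(min(m,n)). Since g(n) -> 0, (a_n) is Cauchy.
Now solve g(N) < 3/25: 1/N < 3/25 <=> N > 1/(3/25) = 25/3.
The smallest integer strictly greater than 25/3 is N = 9.
Check: g(9) = 1/9 < 3/25; g(8) = 1/8 >= 3/25. So N = 9.

9


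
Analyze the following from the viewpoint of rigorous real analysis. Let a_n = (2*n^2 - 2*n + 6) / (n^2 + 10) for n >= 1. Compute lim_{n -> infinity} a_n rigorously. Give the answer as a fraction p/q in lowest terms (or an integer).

Divide numerator and denominator by n^2, the highest power:
numerator / n^2 = 2 - 2/n + 6/n^2
denominator / n^2 = 1 + 10/n^2
As n -> infinity, all terms of the form c/n^k (k >= 1) tend to 0.
So numerator / n^2 -> 2 and denominator / n^2 -> 1.
Therefore lim a_n = 2.

2


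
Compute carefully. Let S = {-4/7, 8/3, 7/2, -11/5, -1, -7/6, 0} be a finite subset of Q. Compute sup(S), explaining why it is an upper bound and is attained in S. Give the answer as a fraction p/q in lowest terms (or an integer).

S is finite, so sup(S) = max(S).
Sorted decreasing:
7/2, 8/3, 0, -4/7, -1, -7/6, -11/5
The extremum is 7/2.
For every x in S, x <= 7/2. And 7/2 is in S, so it is attained.
Therefore sup(S) = 7/2.

7/2


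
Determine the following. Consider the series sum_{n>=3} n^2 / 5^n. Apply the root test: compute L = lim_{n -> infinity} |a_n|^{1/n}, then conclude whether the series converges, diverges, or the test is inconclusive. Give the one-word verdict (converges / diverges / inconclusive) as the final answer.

Let a_n denote the general term. Form |a_n|^(1/n) and simplify:
|a_n|^(1/n) = n^(2/n)/5
Take the limit as n -> infinity: L = 1/5.
Since L = 1/5 < 1, the root test implies convergence.

converges


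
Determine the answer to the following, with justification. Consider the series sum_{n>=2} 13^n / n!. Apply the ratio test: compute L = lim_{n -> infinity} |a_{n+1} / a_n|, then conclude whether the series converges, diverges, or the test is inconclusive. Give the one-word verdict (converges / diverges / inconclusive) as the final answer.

Let a_n denote the general term. Form the ratio a_{n+1}/a_n and simplify:
a_{n+1}/a_n = 13/(n + 1)
Take the limit as n -> infinity: L = 0.
Since L = 0 < 1, the ratio test implies the series converges.

converges


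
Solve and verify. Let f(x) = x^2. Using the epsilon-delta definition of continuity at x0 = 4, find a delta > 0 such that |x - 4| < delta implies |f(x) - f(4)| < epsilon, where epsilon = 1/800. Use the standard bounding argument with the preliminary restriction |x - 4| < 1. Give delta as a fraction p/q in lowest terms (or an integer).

Factor: |x^2 - (4)^2| = |x - 4| * |x + 4|.
Impose |x - 4| < 1 first. Then |x + 4| = |(x - 4) + 2*(4)| <= |x - 4| + 2*|4| < 1 + 8 = 9.
So |x^2 - (4)^2| < delta * 9.
We need delta * 9 <= 1/800, i.e. delta <= 1/800/9 = 1/7200.
Since 1/7200 < 1, this is tighter than 1; take delta = 1/7200.
So delta = 1/7200 works.

1/7200


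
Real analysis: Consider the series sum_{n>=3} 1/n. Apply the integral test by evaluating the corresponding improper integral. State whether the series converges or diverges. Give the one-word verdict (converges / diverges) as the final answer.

Let f(x) = 1/x. Then f is positive, continuous, and decreasing on [3, infinity), so the integral test applies.
Compute the improper integral int_{3}^infinity f(x) dx:
  antiderivative F(x) = log(x).
  As x -> infinity, log(x) -> infinity.
  So int = infinity - log(3) = infinity. By the integral test, the series diverges.

diverges


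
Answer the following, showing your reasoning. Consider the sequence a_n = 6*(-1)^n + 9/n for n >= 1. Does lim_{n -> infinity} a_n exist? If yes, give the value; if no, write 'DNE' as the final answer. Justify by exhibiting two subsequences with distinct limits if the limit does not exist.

Examine the behaviour of a_n along subsequences.
a_{2k} = 6 + 9/(2k) -> 6. a_{2k+1} = -6 + 9/(2k+1) -> -6.
Since these two subsequential limits are 6 and -6, distinct, the full sequence cannot converge (a convergent sequence has all subsequences tending to the same limit). So lim a_n does not exist.

DNE


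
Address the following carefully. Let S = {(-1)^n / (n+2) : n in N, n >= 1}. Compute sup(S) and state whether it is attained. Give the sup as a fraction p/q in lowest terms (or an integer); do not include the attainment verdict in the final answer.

Analysis:
- Values: -1/3, 1/4, -1/5, 1/6, -1/7, ...
- Positive terms (even n): 1/(2+2), 1/(4+2), ... decreasing -> max = 1/4 (n=2).
- Negative terms (odd n): -1/(1+2), -1/(3+2), ... increasing -> min = -1/3 (n=1).
- So sup = 1/4 (attained at n=2); inf = -1/3 (attained at n=1).
Conclusion: sup(S) = 1/4, attained in S.

1/4
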